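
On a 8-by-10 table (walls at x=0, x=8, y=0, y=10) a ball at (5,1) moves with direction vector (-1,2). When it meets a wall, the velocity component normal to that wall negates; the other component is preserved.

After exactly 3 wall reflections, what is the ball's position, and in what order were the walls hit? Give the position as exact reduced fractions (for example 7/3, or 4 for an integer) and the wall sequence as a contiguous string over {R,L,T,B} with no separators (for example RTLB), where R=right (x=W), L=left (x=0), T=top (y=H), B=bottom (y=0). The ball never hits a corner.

1. t=9/2 → T at (1/2,10); v=(-1,-2)
2. t=1/2 → L at (0,9); v=(1,-2)
3. t=9/2 → B at (9/2,0); v=(1,2)

Final position: (9/2,0)
Wall sequence: TLB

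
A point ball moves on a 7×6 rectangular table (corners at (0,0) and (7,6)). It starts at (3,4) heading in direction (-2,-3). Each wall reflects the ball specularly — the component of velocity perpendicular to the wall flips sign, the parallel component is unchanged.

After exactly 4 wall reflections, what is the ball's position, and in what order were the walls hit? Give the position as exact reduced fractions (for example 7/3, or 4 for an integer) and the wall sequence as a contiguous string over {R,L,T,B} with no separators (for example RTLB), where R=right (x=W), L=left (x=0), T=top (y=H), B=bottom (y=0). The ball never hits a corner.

Final position: (7,1)
Wall sequence: BLTR

1. t=4/3 → B at (1/3,0); v=(-2,3)
2. t=1/6 → L at (0,1/2); v=(2,3)
3. t=11/6 → T at (11/3,6); v=(2,-3)
4. t=5/3 → R at (7,1); v=(-2,-3)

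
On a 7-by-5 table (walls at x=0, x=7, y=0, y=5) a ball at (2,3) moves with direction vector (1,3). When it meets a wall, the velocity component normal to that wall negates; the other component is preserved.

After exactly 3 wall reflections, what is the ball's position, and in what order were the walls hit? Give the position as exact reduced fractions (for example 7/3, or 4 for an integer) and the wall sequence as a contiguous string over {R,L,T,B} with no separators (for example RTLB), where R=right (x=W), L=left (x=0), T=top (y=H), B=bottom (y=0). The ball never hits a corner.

Final position: (6,5)
Wall sequence: TBT

1. t=2/3 → T at (8/3,5); v=(1,-3)
2. t=5/3 → B at (13/3,0); v=(1,3)
3. t=5/3 → T at (6,5); v=(1,-3)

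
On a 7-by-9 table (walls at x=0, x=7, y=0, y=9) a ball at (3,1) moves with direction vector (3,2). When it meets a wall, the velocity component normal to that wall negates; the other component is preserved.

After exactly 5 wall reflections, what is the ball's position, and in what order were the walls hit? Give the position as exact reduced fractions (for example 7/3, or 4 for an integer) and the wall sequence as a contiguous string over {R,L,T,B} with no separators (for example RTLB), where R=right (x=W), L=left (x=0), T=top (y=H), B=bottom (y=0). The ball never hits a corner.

1. t=4/3 → R at (7,11/3); v=(-3,2)
2. t=7/3 → L at (0,25/3); v=(3,2)
3. t=1/3 → T at (1,9); v=(3,-2)
4. t=2 → R at (7,5); v=(-3,-2)
5. t=7/3 → L at (0,1/3); v=(3,-2)

Final position: (0,1/3)
Wall sequence: RLTRL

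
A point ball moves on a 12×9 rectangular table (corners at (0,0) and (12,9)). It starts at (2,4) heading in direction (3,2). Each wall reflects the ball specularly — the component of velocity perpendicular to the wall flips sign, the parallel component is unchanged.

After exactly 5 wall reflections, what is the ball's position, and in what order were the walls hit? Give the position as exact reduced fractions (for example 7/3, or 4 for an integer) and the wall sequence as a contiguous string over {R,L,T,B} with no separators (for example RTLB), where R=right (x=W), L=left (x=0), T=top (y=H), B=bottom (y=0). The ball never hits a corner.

1. t=5/2 → T at (19/2,9); v=(3,-2)
2. t=5/6 → R at (12,22/3); v=(-3,-2)
3. t=11/3 → B at (1,0); v=(-3,2)
4. t=1/3 → L at (0,2/3); v=(3,2)
5. t=4 → R at (12,26/3); v=(-3,2)

Final position: (12,26/3)
Wall sequence: TRBLR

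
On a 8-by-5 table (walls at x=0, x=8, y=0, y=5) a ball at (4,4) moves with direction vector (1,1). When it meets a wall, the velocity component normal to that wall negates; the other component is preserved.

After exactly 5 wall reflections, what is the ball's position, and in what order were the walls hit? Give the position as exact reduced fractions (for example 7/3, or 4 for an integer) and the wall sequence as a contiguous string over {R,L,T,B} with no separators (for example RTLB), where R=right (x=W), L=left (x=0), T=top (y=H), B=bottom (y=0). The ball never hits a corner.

1. t=1 → T at (5,5); v=(1,-1)
2. t=3 → R at (8,2); v=(-1,-1)
3. t=2 → B at (6,0); v=(-1,1)
4. t=5 → T at (1,5); v=(-1,-1)
5. t=1 → L at (0,4); v=(1,-1)

Final position: (0,4)
Wall sequence: TRBTL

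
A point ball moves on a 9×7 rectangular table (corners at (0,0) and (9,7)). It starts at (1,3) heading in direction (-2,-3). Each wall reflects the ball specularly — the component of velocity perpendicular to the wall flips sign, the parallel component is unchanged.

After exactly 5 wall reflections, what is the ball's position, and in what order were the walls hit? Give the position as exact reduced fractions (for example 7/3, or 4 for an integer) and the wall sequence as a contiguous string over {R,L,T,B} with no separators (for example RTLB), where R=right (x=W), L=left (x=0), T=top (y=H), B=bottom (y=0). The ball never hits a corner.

Final position: (23/3,0)
Wall sequence: LBTRB

1. t=1/2 → L at (0,3/2); v=(2,-3)
2. t=1/2 → B at (1,0); v=(2,3)
3. t=7/3 → T at (17/3,7); v=(2,-3)
4. t=5/3 → R at (9,2); v=(-2,-3)
5. t=2/3 → B at (23/3,0); v=(-2,3)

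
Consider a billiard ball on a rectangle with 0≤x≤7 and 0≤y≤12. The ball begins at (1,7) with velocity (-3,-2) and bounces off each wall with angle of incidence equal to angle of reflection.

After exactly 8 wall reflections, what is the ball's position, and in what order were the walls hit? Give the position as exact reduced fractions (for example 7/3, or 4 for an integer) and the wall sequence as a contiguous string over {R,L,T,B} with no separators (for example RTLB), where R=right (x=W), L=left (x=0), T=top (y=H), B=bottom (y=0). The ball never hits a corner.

1. t=1/3 → L at (0,19/3); v=(3,-2)
2. t=7/3 → R at (7,5/3); v=(-3,-2)
3. t=5/6 → B at (9/2,0); v=(-3,2)
4. t=3/2 → L at (0,3); v=(3,2)
5. t=7/3 → R at (7,23/3); v=(-3,2)
6. t=13/6 → T at (1/2,12); v=(-3,-2)
7. t=1/6 → L at (0,35/3); v=(3,-2)
8. t=7/3 → R at (7,7); v=(-3,-2)

Final position: (7,7)
Wall sequence: LRBLRTLR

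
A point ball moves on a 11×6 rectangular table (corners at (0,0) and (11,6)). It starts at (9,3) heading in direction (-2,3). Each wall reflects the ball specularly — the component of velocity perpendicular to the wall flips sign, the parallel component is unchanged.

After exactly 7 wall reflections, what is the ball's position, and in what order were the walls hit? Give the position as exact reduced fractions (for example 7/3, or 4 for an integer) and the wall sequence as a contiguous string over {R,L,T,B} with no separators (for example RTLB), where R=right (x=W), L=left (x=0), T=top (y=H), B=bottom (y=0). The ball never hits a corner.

Final position: (11,3)
Wall sequence: TBLTBTR

1. t=1 → T at (7,6); v=(-2,-3)
2. t=2 → B at (3,0); v=(-2,3)
3. t=3/2 → L at (0,9/2); v=(2,3)
4. t=1/2 → T at (1,6); v=(2,-3)
5. t=2 → B at (5,0); v=(2,3)
6. t=2 → T at (9,6); v=(2,-3)
7. t=1 → R at (11,3); v=(-2,-3)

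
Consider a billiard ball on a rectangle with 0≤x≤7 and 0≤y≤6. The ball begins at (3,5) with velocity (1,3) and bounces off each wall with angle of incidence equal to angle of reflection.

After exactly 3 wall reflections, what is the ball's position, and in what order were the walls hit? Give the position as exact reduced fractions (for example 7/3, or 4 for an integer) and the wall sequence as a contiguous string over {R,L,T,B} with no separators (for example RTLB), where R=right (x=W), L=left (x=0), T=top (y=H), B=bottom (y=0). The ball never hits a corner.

1. t=1/3 → T at (10/3,6); v=(1,-3)
2. t=2 → B at (16/3,0); v=(1,3)
3. t=5/3 → R at (7,5); v=(-1,3)

Final position: (7,5)
Wall sequence: TBR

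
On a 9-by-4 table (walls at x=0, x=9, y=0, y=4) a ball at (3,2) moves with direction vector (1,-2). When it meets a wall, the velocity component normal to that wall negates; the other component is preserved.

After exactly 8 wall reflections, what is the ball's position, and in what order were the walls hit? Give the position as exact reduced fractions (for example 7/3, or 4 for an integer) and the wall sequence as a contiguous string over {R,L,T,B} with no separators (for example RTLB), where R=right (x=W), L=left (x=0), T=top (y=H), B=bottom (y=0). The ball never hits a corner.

Final position: (2,0)
Wall sequence: BTBRTBTB

1. t=1 → B at (4,0); v=(1,2)
2. t=2 → T at (6,4); v=(1,-2)
3. t=2 → B at (8,0); v=(1,2)
4. t=1 → R at (9,2); v=(-1,2)
5. t=1 → T at (8,4); v=(-1,-2)
6. t=2 → B at (6,0); v=(-1,2)
7. t=2 → T at (4,4); v=(-1,-2)
8. t=2 → B at (2,0); v=(-1,2)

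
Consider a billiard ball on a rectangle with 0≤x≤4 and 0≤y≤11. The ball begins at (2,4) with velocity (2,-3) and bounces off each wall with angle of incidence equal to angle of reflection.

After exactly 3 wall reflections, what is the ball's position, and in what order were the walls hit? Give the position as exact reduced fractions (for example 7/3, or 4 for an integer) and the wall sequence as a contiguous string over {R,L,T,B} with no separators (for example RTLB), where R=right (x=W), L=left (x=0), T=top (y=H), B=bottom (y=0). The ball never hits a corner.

Final position: (0,5)
Wall sequence: RBL

1. t=1 → R at (4,1); v=(-2,-3)
2. t=1/3 → B at (10/3,0); v=(-2,3)
3. t=5/3 → L at (0,5); v=(2,3)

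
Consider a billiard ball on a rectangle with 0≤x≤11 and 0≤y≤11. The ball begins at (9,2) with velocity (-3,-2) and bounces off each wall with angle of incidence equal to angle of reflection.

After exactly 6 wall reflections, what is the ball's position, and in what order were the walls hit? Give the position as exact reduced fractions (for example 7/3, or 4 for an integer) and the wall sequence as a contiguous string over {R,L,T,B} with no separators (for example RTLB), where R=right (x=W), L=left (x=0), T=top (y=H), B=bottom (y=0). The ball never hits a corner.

Final position: (5,0)
Wall sequence: BLTRLB

1. t=1 → B at (6,0); v=(-3,2)
2. t=2 → L at (0,4); v=(3,2)
3. t=7/2 → T at (21/2,11); v=(3,-2)
4. t=1/6 → R at (11,32/3); v=(-3,-2)
5. t=11/3 → L at (0,10/3); v=(3,-2)
6. t=5/3 → B at (5,0); v=(3,2)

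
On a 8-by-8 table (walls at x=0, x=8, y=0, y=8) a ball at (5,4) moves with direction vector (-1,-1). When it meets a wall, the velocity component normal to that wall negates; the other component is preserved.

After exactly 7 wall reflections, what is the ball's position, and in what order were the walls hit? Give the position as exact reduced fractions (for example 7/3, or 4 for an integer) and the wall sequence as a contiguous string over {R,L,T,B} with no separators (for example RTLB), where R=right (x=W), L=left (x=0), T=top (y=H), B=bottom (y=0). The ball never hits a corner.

Final position: (7,8)
Wall sequence: BLTRBLT

1. t=4 → B at (1,0); v=(-1,1)
2. t=1 → L at (0,1); v=(1,1)
3. t=7 → T at (7,8); v=(1,-1)
4. t=1 → R at (8,7); v=(-1,-1)
5. t=7 → B at (1,0); v=(-1,1)
6. t=1 → L at (0,1); v=(1,1)
7. t=7 → T at (7,8); v=(1,-1)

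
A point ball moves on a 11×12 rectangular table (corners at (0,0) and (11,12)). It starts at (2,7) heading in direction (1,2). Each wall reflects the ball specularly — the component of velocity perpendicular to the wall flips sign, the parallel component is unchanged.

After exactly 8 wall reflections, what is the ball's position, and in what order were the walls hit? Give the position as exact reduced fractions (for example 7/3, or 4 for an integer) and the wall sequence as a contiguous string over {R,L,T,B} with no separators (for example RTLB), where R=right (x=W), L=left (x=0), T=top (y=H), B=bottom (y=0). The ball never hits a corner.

1. t=5/2 → T at (9/2,12); v=(1,-2)
2. t=6 → B at (21/2,0); v=(1,2)
3. t=1/2 → R at (11,1); v=(-1,2)
4. t=11/2 → T at (11/2,12); v=(-1,-2)
5. t=11/2 → L at (0,1); v=(1,-2)
6. t=1/2 → B at (1/2,0); v=(1,2)
7. t=6 → T at (13/2,12); v=(1,-2)
8. t=9/2 → R at (11,3); v=(-1,-2)

Final position: (11,3)
Wall sequence: TBRTLBTR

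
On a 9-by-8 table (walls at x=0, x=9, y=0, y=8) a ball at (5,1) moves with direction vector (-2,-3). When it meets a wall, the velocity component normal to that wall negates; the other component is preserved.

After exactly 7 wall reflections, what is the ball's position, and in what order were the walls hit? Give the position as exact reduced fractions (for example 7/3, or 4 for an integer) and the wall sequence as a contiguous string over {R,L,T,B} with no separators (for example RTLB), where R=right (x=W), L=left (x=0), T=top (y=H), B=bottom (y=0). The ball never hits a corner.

Final position: (1,0)
Wall sequence: BLTBRTB

1. t=1/3 → B at (13/3,0); v=(-2,3)
2. t=13/6 → L at (0,13/2); v=(2,3)
3. t=1/2 → T at (1,8); v=(2,-3)
4. t=8/3 → B at (19/3,0); v=(2,3)
5. t=4/3 → R at (9,4); v=(-2,3)
6. t=4/3 → T at (19/3,8); v=(-2,-3)
7. t=8/3 → B at (1,0); v=(-2,3)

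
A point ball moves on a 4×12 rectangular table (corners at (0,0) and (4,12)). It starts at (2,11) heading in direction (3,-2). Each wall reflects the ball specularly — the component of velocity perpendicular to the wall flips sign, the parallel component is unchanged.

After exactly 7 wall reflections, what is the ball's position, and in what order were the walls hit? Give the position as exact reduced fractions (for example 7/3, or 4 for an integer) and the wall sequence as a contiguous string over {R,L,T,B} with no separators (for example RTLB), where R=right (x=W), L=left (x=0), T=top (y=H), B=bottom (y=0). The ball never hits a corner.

1. t=2/3 → R at (4,29/3); v=(-3,-2)
2. t=4/3 → L at (0,7); v=(3,-2)
3. t=4/3 → R at (4,13/3); v=(-3,-2)
4. t=4/3 → L at (0,5/3); v=(3,-2)
5. t=5/6 → B at (5/2,0); v=(3,2)
6. t=1/2 → R at (4,1); v=(-3,2)
7. t=4/3 → L at (0,11/3); v=(3,2)

Final position: (0,11/3)
Wall sequence: RLRLBRL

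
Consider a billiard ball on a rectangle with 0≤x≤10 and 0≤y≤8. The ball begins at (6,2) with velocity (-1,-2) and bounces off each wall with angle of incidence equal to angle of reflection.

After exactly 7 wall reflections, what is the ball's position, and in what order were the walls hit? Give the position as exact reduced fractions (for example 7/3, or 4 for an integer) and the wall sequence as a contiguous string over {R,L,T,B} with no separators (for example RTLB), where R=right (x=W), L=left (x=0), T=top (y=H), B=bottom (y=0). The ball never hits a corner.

Final position: (9,0)
Wall sequence: BTLBTRB

1. t=1 → B at (5,0); v=(-1,2)
2. t=4 → T at (1,8); v=(-1,-2)
3. t=1 → L at (0,6); v=(1,-2)
4. t=3 → B at (3,0); v=(1,2)
5. t=4 → T at (7,8); v=(1,-2)
6. t=3 → R at (10,2); v=(-1,-2)
7. t=1 → B at (9,0); v=(-1,2)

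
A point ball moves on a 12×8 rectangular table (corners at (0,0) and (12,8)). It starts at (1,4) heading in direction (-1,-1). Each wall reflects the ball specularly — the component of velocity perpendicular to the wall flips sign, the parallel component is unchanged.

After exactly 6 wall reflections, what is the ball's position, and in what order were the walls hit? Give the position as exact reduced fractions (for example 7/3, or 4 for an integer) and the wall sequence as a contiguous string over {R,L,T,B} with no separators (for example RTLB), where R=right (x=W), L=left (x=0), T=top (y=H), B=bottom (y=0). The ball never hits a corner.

Final position: (0,5)
Wall sequence: LBTRBL

1. t=1 → L at (0,3); v=(1,-1)
2. t=3 → B at (3,0); v=(1,1)
3. t=8 → T at (11,8); v=(1,-1)
4. t=1 → R at (12,7); v=(-1,-1)
5. t=7 → B at (5,0); v=(-1,1)
6. t=5 → L at (0,5); v=(1,1)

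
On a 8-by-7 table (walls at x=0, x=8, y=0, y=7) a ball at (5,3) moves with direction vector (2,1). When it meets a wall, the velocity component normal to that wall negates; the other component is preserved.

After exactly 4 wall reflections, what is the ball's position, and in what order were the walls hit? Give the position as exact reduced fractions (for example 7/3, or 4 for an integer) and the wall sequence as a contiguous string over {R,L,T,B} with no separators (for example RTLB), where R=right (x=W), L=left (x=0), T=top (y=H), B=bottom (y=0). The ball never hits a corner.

1. t=3/2 → R at (8,9/2); v=(-2,1)
2. t=5/2 → T at (3,7); v=(-2,-1)
3. t=3/2 → L at (0,11/2); v=(2,-1)
4. t=4 → R at (8,3/2); v=(-2,-1)

Final position: (8,3/2)
Wall sequence: RTLR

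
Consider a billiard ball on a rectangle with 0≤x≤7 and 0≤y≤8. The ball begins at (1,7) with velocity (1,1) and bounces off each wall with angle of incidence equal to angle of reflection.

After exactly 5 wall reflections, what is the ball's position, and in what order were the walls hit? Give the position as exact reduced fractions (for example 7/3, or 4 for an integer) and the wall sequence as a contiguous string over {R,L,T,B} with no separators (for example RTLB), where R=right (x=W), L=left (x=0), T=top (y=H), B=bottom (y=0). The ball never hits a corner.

Final position: (4,8)
Wall sequence: TRBLT

1. t=1 → T at (2,8); v=(1,-1)
2. t=5 → R at (7,3); v=(-1,-1)
3. t=3 → B at (4,0); v=(-1,1)
4. t=4 → L at (0,4); v=(1,1)
5. t=4 → T at (4,8); v=(1,-1)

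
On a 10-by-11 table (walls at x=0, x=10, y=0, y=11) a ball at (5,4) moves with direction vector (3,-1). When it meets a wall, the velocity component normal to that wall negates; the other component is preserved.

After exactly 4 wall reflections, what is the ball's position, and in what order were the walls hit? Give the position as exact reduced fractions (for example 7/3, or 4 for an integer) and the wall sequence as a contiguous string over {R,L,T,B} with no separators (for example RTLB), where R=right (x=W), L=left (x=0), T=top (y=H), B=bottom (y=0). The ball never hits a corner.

Final position: (10,13/3)
Wall sequence: RBLR

1. t=5/3 → R at (10,7/3); v=(-3,-1)
2. t=7/3 → B at (3,0); v=(-3,1)
3. t=1 → L at (0,1); v=(3,1)
4. t=10/3 → R at (10,13/3); v=(-3,1)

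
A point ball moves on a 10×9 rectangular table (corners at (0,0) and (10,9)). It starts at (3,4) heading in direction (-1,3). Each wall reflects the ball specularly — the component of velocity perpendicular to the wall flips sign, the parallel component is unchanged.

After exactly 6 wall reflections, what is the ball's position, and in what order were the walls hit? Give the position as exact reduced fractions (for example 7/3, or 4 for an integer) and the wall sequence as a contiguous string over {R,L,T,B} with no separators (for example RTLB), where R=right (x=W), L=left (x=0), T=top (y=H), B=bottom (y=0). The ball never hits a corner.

1. t=5/3 → T at (4/3,9); v=(-1,-3)
2. t=4/3 → L at (0,5); v=(1,-3)
3. t=5/3 → B at (5/3,0); v=(1,3)
4. t=3 → T at (14/3,9); v=(1,-3)
5. t=3 → B at (23/3,0); v=(1,3)
6. t=7/3 → R at (10,7); v=(-1,3)

Final position: (10,7)
Wall sequence: TLBTBR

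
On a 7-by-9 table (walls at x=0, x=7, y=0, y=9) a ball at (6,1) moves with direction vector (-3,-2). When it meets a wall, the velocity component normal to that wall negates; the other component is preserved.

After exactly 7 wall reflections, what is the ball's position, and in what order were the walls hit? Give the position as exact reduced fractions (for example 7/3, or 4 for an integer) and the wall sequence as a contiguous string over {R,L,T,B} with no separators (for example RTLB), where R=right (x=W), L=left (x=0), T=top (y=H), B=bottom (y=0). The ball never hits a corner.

1. t=1/2 → B at (9/2,0); v=(-3,2)
2. t=3/2 → L at (0,3); v=(3,2)
3. t=7/3 → R at (7,23/3); v=(-3,2)
4. t=2/3 → T at (5,9); v=(-3,-2)
5. t=5/3 → L at (0,17/3); v=(3,-2)
6. t=7/3 → R at (7,1); v=(-3,-2)
7. t=1/2 → B at (11/2,0); v=(-3,2)

Final position: (11/2,0)
Wall sequence: BLRTLRB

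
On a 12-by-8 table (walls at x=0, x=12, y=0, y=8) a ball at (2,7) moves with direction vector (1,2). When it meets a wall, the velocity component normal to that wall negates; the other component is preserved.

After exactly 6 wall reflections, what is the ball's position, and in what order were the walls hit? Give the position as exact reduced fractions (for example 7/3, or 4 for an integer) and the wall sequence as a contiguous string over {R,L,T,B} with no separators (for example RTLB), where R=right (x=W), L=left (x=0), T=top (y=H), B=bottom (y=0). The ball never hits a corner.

Final position: (11/2,8)
Wall sequence: TBTRBT

1. t=1/2 → T at (5/2,8); v=(1,-2)
2. t=4 → B at (13/2,0); v=(1,2)
3. t=4 → T at (21/2,8); v=(1,-2)
4. t=3/2 → R at (12,5); v=(-1,-2)
5. t=5/2 → B at (19/2,0); v=(-1,2)
6. t=4 → T at (11/2,8); v=(-1,-2)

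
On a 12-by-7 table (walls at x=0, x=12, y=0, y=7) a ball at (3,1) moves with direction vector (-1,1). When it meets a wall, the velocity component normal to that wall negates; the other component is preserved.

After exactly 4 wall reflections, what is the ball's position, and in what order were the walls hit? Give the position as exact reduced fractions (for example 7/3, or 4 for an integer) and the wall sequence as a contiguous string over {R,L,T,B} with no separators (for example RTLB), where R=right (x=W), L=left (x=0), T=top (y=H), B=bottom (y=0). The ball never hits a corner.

1. t=3 → L at (0,4); v=(1,1)
2. t=3 → T at (3,7); v=(1,-1)
3. t=7 → B at (10,0); v=(1,1)
4. t=2 → R at (12,2); v=(-1,1)

Final position: (12,2)
Wall sequence: LTBR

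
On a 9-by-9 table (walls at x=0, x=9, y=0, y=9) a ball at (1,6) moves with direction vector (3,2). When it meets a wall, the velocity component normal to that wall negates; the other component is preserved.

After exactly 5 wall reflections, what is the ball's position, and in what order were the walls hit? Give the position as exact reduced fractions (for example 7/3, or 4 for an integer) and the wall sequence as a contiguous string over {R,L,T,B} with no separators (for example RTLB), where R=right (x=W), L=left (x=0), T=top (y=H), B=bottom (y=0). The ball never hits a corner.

Final position: (9,16/3)
Wall sequence: TRLBR

1. t=3/2 → T at (11/2,9); v=(3,-2)
2. t=7/6 → R at (9,20/3); v=(-3,-2)
3. t=3 → L at (0,2/3); v=(3,-2)
4. t=1/3 → B at (1,0); v=(3,2)
5. t=8/3 → R at (9,16/3); v=(-3,2)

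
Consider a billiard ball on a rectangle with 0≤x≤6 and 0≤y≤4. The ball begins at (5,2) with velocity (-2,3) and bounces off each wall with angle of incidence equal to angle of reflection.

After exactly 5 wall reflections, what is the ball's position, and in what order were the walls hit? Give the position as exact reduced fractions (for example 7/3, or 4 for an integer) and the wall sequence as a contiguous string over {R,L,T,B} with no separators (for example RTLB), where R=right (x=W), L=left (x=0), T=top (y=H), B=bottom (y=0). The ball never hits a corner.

1. t=2/3 → T at (11/3,4); v=(-2,-3)
2. t=4/3 → B at (1,0); v=(-2,3)
3. t=1/2 → L at (0,3/2); v=(2,3)
4. t=5/6 → T at (5/3,4); v=(2,-3)
5. t=4/3 → B at (13/3,0); v=(2,3)

Final position: (13/3,0)
Wall sequence: TBLTB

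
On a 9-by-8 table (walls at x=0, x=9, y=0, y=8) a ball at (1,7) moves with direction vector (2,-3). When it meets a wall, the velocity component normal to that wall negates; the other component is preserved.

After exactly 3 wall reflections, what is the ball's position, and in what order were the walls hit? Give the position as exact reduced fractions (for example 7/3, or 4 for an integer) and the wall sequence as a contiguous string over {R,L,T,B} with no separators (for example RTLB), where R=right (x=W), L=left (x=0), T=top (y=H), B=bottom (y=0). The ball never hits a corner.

Final position: (7,8)
Wall sequence: BRT

1. t=7/3 → B at (17/3,0); v=(2,3)
2. t=5/3 → R at (9,5); v=(-2,3)
3. t=1 → T at (7,8); v=(-2,-3)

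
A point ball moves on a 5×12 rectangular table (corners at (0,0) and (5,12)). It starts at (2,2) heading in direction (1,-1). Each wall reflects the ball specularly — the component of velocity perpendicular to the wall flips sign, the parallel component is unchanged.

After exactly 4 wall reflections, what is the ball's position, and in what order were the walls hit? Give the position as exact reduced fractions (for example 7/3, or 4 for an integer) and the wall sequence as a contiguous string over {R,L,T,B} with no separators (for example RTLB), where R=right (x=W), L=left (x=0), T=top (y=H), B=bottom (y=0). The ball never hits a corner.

1. t=2 → B at (4,0); v=(1,1)
2. t=1 → R at (5,1); v=(-1,1)
3. t=5 → L at (0,6); v=(1,1)
4. t=5 → R at (5,11); v=(-1,1)

Final position: (5,11)
Wall sequence: BRLR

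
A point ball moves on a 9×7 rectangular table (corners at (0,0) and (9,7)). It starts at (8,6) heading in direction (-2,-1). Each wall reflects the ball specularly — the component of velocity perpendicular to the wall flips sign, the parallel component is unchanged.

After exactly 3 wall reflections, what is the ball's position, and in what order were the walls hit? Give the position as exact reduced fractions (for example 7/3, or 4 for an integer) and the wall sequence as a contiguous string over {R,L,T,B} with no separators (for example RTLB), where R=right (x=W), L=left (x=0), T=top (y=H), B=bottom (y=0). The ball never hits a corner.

Final position: (9,5/2)
Wall sequence: LBR

1. t=4 → L at (0,2); v=(2,-1)
2. t=2 → B at (4,0); v=(2,1)
3. t=5/2 → R at (9,5/2); v=(-2,1)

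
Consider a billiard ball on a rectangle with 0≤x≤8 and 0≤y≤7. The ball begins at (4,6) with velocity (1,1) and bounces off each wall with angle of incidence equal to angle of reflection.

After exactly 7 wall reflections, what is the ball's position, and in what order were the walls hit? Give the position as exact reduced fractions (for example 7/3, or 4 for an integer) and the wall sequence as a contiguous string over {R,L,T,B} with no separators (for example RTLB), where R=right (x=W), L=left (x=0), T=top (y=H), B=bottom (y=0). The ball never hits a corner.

1. t=1 → T at (5,7); v=(1,-1)
2. t=3 → R at (8,4); v=(-1,-1)
3. t=4 → B at (4,0); v=(-1,1)
4. t=4 → L at (0,4); v=(1,1)
5. t=3 → T at (3,7); v=(1,-1)
6. t=5 → R at (8,2); v=(-1,-1)
7. t=2 → B at (6,0); v=(-1,1)

Final position: (6,0)
Wall sequence: TRBLTRB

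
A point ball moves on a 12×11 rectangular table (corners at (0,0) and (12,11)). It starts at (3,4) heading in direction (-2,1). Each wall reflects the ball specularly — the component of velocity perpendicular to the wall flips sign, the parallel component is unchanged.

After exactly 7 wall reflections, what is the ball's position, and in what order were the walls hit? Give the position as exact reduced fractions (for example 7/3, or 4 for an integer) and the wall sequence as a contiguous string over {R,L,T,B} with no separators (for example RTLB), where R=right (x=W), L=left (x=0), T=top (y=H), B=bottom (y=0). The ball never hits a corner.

Final position: (0,15/2)
Wall sequence: LTRLBRL

1. t=3/2 → L at (0,11/2); v=(2,1)
2. t=11/2 → T at (11,11); v=(2,-1)
3. t=1/2 → R at (12,21/2); v=(-2,-1)
4. t=6 → L at (0,9/2); v=(2,-1)
5. t=9/2 → B at (9,0); v=(2,1)
6. t=3/2 → R at (12,3/2); v=(-2,1)
7. t=6 → L at (0,15/2); v=(2,1)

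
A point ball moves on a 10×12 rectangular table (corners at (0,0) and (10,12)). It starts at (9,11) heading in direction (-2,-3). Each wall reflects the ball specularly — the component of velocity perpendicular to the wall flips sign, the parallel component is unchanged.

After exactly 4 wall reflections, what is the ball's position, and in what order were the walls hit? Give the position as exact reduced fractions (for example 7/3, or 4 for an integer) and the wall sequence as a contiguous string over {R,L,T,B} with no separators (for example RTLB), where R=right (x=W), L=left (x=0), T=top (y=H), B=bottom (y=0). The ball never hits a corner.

Final position: (10,13/2)
Wall sequence: BLTR

1. t=11/3 → B at (5/3,0); v=(-2,3)
2. t=5/6 → L at (0,5/2); v=(2,3)
3. t=19/6 → T at (19/3,12); v=(2,-3)
4. t=11/6 → R at (10,13/2); v=(-2,-3)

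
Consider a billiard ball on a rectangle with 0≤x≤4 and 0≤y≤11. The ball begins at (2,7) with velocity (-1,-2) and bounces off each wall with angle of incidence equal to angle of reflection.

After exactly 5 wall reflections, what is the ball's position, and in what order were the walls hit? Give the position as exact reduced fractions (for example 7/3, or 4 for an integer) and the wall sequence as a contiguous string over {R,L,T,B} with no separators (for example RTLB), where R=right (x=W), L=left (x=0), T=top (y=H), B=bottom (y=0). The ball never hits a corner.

1. t=2 → L at (0,3); v=(1,-2)
2. t=3/2 → B at (3/2,0); v=(1,2)
3. t=5/2 → R at (4,5); v=(-1,2)
4. t=3 → T at (1,11); v=(-1,-2)
5. t=1 → L at (0,9); v=(1,-2)

Final position: (0,9)
Wall sequence: LBRTL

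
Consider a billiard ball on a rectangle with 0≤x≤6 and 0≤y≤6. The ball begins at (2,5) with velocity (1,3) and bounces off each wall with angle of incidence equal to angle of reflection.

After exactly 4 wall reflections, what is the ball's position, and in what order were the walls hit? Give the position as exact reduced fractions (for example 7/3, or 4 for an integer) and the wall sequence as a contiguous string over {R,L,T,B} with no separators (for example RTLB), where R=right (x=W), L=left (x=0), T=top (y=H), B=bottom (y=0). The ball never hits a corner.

Final position: (17/3,6)
Wall sequence: TBRT

1. t=1/3 → T at (7/3,6); v=(1,-3)
2. t=2 → B at (13/3,0); v=(1,3)
3. t=5/3 → R at (6,5); v=(-1,3)
4. t=1/3 → T at (17/3,6); v=(-1,-3)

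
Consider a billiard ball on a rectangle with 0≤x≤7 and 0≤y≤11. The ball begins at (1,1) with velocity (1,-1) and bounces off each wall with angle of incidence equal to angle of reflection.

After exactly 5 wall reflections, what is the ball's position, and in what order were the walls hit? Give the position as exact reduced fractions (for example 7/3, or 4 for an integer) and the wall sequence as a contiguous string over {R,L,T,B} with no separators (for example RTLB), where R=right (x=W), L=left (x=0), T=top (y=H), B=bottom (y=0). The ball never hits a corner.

1. t=1 → B at (2,0); v=(1,1)
2. t=5 → R at (7,5); v=(-1,1)
3. t=6 → T at (1,11); v=(-1,-1)
4. t=1 → L at (0,10); v=(1,-1)
5. t=7 → R at (7,3); v=(-1,-1)

Final position: (7,3)
Wall sequence: BRTLR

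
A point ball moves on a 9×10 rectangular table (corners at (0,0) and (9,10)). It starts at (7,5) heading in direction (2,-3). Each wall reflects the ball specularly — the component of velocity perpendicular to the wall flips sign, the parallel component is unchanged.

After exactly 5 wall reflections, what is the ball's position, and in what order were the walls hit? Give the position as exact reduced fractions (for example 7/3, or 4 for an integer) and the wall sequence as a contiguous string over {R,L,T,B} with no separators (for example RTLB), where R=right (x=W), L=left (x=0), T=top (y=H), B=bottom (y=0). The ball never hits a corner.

1. t=1 → R at (9,2); v=(-2,-3)
2. t=2/3 → B at (23/3,0); v=(-2,3)
3. t=10/3 → T at (1,10); v=(-2,-3)
4. t=1/2 → L at (0,17/2); v=(2,-3)
5. t=17/6 → B at (17/3,0); v=(2,3)

Final position: (17/3,0)
Wall sequence: RBTLB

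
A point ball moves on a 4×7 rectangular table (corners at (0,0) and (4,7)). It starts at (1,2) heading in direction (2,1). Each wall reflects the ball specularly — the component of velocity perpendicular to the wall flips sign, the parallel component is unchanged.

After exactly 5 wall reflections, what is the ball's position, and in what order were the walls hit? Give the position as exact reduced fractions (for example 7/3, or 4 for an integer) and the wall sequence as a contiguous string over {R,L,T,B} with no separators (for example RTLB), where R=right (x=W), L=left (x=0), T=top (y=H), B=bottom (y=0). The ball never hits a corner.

1. t=3/2 → R at (4,7/2); v=(-2,1)
2. t=2 → L at (0,11/2); v=(2,1)
3. t=3/2 → T at (3,7); v=(2,-1)
4. t=1/2 → R at (4,13/2); v=(-2,-1)
5. t=2 → L at (0,9/2); v=(2,-1)

Final position: (0,9/2)
Wall sequence: RLTRL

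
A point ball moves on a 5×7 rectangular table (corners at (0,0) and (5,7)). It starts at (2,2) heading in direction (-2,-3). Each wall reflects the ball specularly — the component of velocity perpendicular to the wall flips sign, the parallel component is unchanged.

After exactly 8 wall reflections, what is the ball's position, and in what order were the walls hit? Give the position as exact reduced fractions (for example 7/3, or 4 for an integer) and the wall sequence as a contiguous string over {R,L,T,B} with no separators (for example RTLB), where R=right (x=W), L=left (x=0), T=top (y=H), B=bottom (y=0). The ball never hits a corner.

Final position: (5,9/2)
Wall sequence: BLTRBLTR

1. t=2/3 → B at (2/3,0); v=(-2,3)
2. t=1/3 → L at (0,1); v=(2,3)
3. t=2 → T at (4,7); v=(2,-3)
4. t=1/2 → R at (5,11/2); v=(-2,-3)
5. t=11/6 → B at (4/3,0); v=(-2,3)
6. t=2/3 → L at (0,2); v=(2,3)
7. t=5/3 → T at (10/3,7); v=(2,-3)
8. t=5/6 → R at (5,9/2); v=(-2,-3)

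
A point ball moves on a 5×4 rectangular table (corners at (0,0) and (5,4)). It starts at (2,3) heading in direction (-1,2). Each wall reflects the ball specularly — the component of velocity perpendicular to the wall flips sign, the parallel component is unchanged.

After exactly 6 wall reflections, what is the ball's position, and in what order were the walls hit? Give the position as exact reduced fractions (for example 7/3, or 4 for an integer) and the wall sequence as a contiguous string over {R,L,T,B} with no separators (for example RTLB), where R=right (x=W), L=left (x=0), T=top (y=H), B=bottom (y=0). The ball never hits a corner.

Final position: (5,1)
Wall sequence: TLBTBR

1. t=1/2 → T at (3/2,4); v=(-1,-2)
2. t=3/2 → L at (0,1); v=(1,-2)
3. t=1/2 → B at (1/2,0); v=(1,2)
4. t=2 → T at (5/2,4); v=(1,-2)
5. t=2 → B at (9/2,0); v=(1,2)
6. t=1/2 → R at (5,1); v=(-1,2)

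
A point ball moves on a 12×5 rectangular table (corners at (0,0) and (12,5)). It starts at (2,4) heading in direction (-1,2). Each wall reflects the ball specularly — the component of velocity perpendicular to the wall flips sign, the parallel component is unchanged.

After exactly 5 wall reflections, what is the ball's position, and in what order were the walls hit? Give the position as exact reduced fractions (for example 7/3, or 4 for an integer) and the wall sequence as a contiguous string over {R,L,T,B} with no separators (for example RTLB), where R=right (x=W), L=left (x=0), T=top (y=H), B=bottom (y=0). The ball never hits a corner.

1. t=1/2 → T at (3/2,5); v=(-1,-2)
2. t=3/2 → L at (0,2); v=(1,-2)
3. t=1 → B at (1,0); v=(1,2)
4. t=5/2 → T at (7/2,5); v=(1,-2)
5. t=5/2 → B at (6,0); v=(1,2)

Final position: (6,0)
Wall sequence: TLBTB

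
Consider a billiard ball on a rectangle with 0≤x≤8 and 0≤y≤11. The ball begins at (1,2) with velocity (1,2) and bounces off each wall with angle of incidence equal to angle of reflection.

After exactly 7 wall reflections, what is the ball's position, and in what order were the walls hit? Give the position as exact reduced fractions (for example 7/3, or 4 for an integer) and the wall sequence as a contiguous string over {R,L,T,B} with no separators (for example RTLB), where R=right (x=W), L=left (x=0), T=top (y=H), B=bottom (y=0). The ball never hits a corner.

1. t=9/2 → T at (11/2,11); v=(1,-2)
2. t=5/2 → R at (8,6); v=(-1,-2)
3. t=3 → B at (5,0); v=(-1,2)
4. t=5 → L at (0,10); v=(1,2)
5. t=1/2 → T at (1/2,11); v=(1,-2)
6. t=11/2 → B at (6,0); v=(1,2)
7. t=2 → R at (8,4); v=(-1,2)

Final position: (8,4)
Wall sequence: TRBLTBR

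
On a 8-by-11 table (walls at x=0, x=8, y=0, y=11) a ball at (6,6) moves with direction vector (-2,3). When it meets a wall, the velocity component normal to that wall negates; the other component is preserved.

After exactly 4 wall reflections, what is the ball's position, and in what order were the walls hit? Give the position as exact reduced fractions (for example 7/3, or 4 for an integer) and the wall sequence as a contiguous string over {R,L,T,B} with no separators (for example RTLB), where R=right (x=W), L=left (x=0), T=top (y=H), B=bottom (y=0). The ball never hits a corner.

1. t=5/3 → T at (8/3,11); v=(-2,-3)
2. t=4/3 → L at (0,7); v=(2,-3)
3. t=7/3 → B at (14/3,0); v=(2,3)
4. t=5/3 → R at (8,5); v=(-2,3)

Final position: (8,5)
Wall sequence: TLBR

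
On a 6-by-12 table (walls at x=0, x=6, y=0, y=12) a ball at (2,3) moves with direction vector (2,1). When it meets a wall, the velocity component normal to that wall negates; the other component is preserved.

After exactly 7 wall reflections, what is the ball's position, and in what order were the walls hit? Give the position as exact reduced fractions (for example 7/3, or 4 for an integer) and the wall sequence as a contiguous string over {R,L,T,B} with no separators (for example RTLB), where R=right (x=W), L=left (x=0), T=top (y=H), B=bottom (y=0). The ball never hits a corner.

1. t=2 → R at (6,5); v=(-2,1)
2. t=3 → L at (0,8); v=(2,1)
3. t=3 → R at (6,11); v=(-2,1)
4. t=1 → T at (4,12); v=(-2,-1)
5. t=2 → L at (0,10); v=(2,-1)
6. t=3 → R at (6,7); v=(-2,-1)
7. t=3 → L at (0,4); v=(2,-1)

Final position: (0,4)
Wall sequence: RLRTLRL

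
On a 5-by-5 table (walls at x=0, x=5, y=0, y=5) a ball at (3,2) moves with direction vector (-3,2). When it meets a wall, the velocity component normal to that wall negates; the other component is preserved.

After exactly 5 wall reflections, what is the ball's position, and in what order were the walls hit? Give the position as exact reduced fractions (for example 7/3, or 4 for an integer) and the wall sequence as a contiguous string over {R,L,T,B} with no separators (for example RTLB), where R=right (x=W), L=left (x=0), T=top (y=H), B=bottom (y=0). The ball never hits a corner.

1. t=1 → L at (0,4); v=(3,2)
2. t=1/2 → T at (3/2,5); v=(3,-2)
3. t=7/6 → R at (5,8/3); v=(-3,-2)
4. t=4/3 → B at (1,0); v=(-3,2)
5. t=1/3 → L at (0,2/3); v=(3,2)

Final position: (0,2/3)
Wall sequence: LTRBL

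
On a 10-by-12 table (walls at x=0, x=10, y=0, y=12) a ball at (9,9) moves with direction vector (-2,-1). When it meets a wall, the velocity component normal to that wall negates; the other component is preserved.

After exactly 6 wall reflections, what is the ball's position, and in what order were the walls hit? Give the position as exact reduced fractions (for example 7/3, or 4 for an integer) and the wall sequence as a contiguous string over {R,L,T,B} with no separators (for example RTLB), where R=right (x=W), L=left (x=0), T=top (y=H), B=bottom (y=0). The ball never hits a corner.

Final position: (7,12)
Wall sequence: LBRLRT

1. t=9/2 → L at (0,9/2); v=(2,-1)
2. t=9/2 → B at (9,0); v=(2,1)
3. t=1/2 → R at (10,1/2); v=(-2,1)
4. t=5 → L at (0,11/2); v=(2,1)
5. t=5 → R at (10,21/2); v=(-2,1)
6. t=3/2 → T at (7,12); v=(-2,-1)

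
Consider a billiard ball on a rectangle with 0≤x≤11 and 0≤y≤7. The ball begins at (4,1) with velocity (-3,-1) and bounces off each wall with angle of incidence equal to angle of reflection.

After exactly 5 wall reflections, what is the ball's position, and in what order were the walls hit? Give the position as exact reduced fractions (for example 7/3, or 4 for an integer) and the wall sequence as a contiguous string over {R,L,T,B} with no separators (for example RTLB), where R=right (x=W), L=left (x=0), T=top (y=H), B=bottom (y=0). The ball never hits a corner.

1. t=1 → B at (1,0); v=(-3,1)
2. t=1/3 → L at (0,1/3); v=(3,1)
3. t=11/3 → R at (11,4); v=(-3,1)
4. t=3 → T at (2,7); v=(-3,-1)
5. t=2/3 → L at (0,19/3); v=(3,-1)

Final position: (0,19/3)
Wall sequence: BLRTL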